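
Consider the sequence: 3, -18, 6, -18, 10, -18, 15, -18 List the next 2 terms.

The terms cycle through 2 interleaved subsequences.
Track A: 3, 6, 10, 15 (the triangular numbers T_2, T_3, …).
Track B: -18, -18, -18, -18 (constant -18).
Position 9 falls in track A as its term 5, giving 21.
Term 10 comes from track B (its 5th entry): -18.

21, -18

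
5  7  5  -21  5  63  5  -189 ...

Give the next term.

5

Taking every 2nd term gives 2 separate tracks.
Subsequence A: 5, 5, 5, 5 (the constant sequence 5).
Subsequence B: 7, -21, 63, -189 (geometric, ×-3 each step).
Term 9 comes from subsequence A (its 5th entry): 5.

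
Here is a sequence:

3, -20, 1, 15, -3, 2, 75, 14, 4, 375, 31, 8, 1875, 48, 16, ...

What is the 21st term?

Split by position mod 3 into 3 tracks.
Track A = 3, 15, 75, 375, 1875: geometric with ratio 5.
Track B = -20, -3, 14, 31, 48: arithmetic, step +17.
Track C = 1, 2, 4, 8, 16: successive powers of 2.
The 21st slot belongs to track C; its 7th term is 64.

64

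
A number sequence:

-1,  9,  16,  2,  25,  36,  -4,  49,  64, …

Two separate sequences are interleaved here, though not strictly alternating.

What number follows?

8

Positions follow the repeating pattern ABB; grouping by letter gives 2 tracks.
Stream A: -1, 2, -4 (multiplying by -2 each time).
Stream B: 9, 16, 25, 36, 49, 64 (consecutive squares n² from n = 3).
Term 10 comes from stream A (its 4th entry): 8.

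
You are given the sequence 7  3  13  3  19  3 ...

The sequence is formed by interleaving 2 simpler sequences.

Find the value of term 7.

Split by position mod 2 into 2 tracks.
Subsequence A: 7, 13, 19 (arithmetic with common difference +6).
Subsequence B: 3, 3, 3 (always 3).
Position 7 → subsequence A, term 4 = 25.

25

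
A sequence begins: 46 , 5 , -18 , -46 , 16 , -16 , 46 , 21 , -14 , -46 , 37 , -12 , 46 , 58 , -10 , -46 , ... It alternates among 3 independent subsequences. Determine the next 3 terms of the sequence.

Read the sequence 3 terms at a time; column i is its own pattern.
Track A: 46, -46, 46, -46, 46, -46 (the oscillation 46·(−1)^(n+1)).
Track B: 5, 16, 21, 37, 58 (a Fibonacci-like recurrence a_n = a_{n-1} + a_{n-2}).
Track C: -18, -16, -14, -12, -10 (linear: a_n = -20 + 2·n).
Position 17 falls in track B as its term 6, giving 95.
Position 18 → track C, term 6 = -8.
Position 19 → track A, term 7 = 46.

95, -8, 46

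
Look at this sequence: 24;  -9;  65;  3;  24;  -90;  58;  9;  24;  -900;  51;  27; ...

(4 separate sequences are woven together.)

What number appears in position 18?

Split by position mod 4 into 4 tracks.
Subsequence A is 24, 24, 24, which is always 24.
Subsequence B is -9, -90, -900, which is geometric with ratio 10.
Subsequence C is 65, 58, 51, which is arithmetic with common difference −7.
Subsequence D is 3, 9, 27, which is powers 3^1, 3^2, 3^3, ….
Position 18 → subsequence B, term 5 = -90000.

-90000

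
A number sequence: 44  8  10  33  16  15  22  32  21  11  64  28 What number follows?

0

Split by position mod 3 into 3 tracks.
Subsequence A = 44, 33, 22, 11: linear: a_n = 55 − 11·n.
Subsequence B = 8, 16, 32, 64: powers 2^3, 2^4, 2^5, ….
Subsequence C = 10, 15, 21, 28: triangular numbers n(n+1)/2 for n = 4, 5, ….
The 13th slot belongs to subsequence A; its 5th term is 0.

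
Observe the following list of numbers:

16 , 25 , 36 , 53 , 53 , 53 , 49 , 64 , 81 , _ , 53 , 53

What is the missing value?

53

Reading positions in blocks of 6 reveals the pattern AAABBB — 2 tracks woven together.
Track A: 16, 25, 36, 49, 64, 81. Perfect squares starting at 4².
Track B: 53, 53, 53, ?, 53, 53. Always 53.
Track B's pattern makes the blank 53.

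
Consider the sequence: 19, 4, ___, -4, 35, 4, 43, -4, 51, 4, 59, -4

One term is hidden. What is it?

27

Taking every 2nd term gives 2 separate tracks.
Subsequence A is 19, ?, 35, 43, 51, 59, which is adding 8 each time.
Subsequence B is 4, -4, 4, -4, 4, -4, which is oscillating between 4 and -4.
Filling subsequence A at index 2 by its rule yields 27.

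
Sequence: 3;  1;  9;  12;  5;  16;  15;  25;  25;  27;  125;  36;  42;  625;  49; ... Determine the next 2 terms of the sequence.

69, 3125

The terms cycle through 3 interleaved subsequences.
Stream A = 3, 12, 15, 27, 42: Fibonacci-style (each term is the sum of the two before it).
Stream B = 1, 5, 25, 125, 625: powers of 5.
Stream C = 9, 16, 25, 36, 49: consecutive squares n² from n = 3.
Position 16 falls in stream A as its term 6, giving 69.
The 17th slot belongs to stream B; its 6th term is 3125.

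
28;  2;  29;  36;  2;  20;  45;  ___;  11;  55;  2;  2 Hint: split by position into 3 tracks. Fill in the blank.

2

Taking every 3rd term gives 3 separate tracks.
Stream A = 28, 36, 45, 55: triangular numbers starting at T_7.
Stream B = 2, 2, ?, 2: the constant sequence 2.
Stream C = 29, 20, 11, 2: subtracting 9 each time.
Stream B's pattern makes the blank 2.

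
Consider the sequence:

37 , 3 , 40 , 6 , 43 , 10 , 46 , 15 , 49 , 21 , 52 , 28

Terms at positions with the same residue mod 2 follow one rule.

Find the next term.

55

The terms cycle through 2 interleaved subsequences.
Subsequence A: 37, 40, 43, 46, 49, 52 — arithmetic with common difference +3.
Subsequence B: 3, 6, 10, 15, 21, 28 — triangular numbers n(n+1)/2 for n = 2, 3, ….
Position 13 → subsequence A, term 7 = 55.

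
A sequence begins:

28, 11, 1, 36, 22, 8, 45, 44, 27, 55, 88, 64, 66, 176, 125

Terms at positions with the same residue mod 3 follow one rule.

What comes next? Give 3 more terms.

Split by position mod 3 into 3 tracks.
Track A: 28, 36, 45, 55, 66. Triangular numbers starting at T_7.
Track B: 11, 22, 44, 88, 176. Geometric, ×2 each step.
Track C: 1, 8, 27, 64, 125. The cubes 1³, 2³, 3³, ….
Term 16 comes from track A (its 6th entry): 78.
Position 17 → track B, term 6 = 352.
The 18th slot belongs to track C; its 6th term is 216.

78, 352, 216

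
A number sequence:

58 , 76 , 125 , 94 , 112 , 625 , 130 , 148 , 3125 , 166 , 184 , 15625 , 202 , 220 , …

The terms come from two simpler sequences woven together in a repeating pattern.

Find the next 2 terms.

The slot pattern repeats as AAB (period 3), so there are 2 interleaved tracks.
Track A is 58, 76, 94, 112, 130, 148, 166, 184, 202, 220, which is arithmetic, step +18.
Track B is 125, 625, 3125, 15625, which is successive powers of 5.
Position 15 → track B, term 5 = 78125.
Term 16 comes from track A (its 11th entry): 238.

78125, 238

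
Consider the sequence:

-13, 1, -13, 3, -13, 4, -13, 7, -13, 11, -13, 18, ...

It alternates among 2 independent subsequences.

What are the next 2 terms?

Split by position mod 2 into 2 tracks.
Stream A: -13, -13, -13, -13, -13, -13. The constant sequence -13.
Stream B: 1, 3, 4, 7, 11, 18. Fibonacci-style (each term is the sum of the two before it).
Position 13 falls in stream A as its term 7, giving -13.
Position 14 falls in stream B as its term 7, giving 29.

-13, 29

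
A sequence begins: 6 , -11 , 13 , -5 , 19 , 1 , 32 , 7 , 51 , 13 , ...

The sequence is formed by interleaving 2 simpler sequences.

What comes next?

Taking every 2nd term gives 2 separate tracks.
Track A: 6, 13, 19, 32, 51. A Fibonacci-like recurrence a_n = a_{n-1} + a_{n-2}.
Track B: -11, -5, 1, 7, 13. Linear: a_n = -17 + 6·n.
Term 11 comes from track A (its 6th entry): 83.

83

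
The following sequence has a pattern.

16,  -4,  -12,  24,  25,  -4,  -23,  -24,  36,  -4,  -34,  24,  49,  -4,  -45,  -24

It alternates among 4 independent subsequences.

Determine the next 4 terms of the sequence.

The terms cycle through 4 interleaved subsequences.
Track A is 16, 25, 36, 49, which is the squares 4², 5², 6², ….
Track B is -4, -4, -4, -4, which is always -4.
Track C is -12, -23, -34, -45, which is linear: a_n = -1 − 11·n.
Track D is 24, -24, 24, -24, which is the oscillation 24·(−1)^(n+1).
Term 17 comes from track A (its 5th entry): 64.
The 18th slot belongs to track B; its 5th term is -4.
The 19th slot belongs to track C; its 5th term is -56.
Position 20 → track D, term 5 = 24.

64, -4, -56, 24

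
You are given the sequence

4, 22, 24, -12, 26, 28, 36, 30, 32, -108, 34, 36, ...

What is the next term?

324

Positions follow the repeating pattern ABB; grouping by letter gives 2 tracks.
Track A is 4, -12, 36, -108, which is geometric with ratio -3.
Track B is 22, 24, 26, 28, 30, 32, 34, 36, which is adding 2 each time.
Position 13 falls in track A as its term 5, giving 324.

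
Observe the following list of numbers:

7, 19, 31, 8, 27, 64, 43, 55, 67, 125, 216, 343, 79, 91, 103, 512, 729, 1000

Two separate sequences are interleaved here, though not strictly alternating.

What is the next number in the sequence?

115

The slot pattern repeats as AAABBB (period 6), so there are 2 interleaved tracks.
Subsequence A: 7, 19, 31, 43, 55, 67, 79, 91, 103 (linear: a_n = -5 + 12·n).
Subsequence B: 8, 27, 64, 125, 216, 343, 512, 729, 1000 (consecutive cubes n³ from n = 2).
Position 19 → subsequence A, term 10 = 115.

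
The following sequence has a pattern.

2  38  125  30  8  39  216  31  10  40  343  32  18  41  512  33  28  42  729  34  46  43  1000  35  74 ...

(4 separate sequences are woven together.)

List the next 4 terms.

44, 1331, 36, 120

Taking every 4th term gives 4 separate tracks.
Track A: 2, 8, 10, 18, 28, 46, 74. Fibonacci-style (each term is the sum of the two before it).
Track B: 38, 39, 40, 41, 42, 43. Linear: a_n = 37 + n.
Track C: 125, 216, 343, 512, 729, 1000. The cubes 5³, 6³, 7³, ….
Track D: 30, 31, 32, 33, 34, 35. Arithmetic, step +1.
Position 26 falls in track B as its term 7, giving 44.
Position 27 → track C, term 7 = 1331.
Position 28 → track D, term 7 = 36.
Term 29 comes from track A (its 8th entry): 120.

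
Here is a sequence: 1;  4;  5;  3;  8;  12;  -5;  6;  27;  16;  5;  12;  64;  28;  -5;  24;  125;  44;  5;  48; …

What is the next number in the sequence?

216

Split by position mod 4: positions 1, 5, 9, … form one track, and each other residue class forms its own.
Track A: 1, 8, 27, 64, 125 (perfect cubes starting at 1³).
Track B: 4, 12, 16, 28, 44 (Fibonacci-style (each term is the sum of the two before it)).
Track C: 5, -5, 5, -5, 5 (the oscillation 5·(−1)^(n+1)).
Track D: 3, 6, 12, 24, 48 (geometric, ×2 each step).
Position 21 falls in track A as its term 6, giving 216.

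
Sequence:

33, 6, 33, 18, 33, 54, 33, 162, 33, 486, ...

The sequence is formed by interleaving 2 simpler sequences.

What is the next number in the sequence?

33

The terms cycle through 2 interleaved subsequences.
Subsequence A: 33, 33, 33, 33, 33 (the constant sequence 33).
Subsequence B: 6, 18, 54, 162, 486 (multiplying by 3 each time).
Term 11 comes from subsequence A (its 6th entry): 33.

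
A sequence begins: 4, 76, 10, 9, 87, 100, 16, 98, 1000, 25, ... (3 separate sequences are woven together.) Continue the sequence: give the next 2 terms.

Taking every 3rd term gives 3 separate tracks.
Track A is 4, 9, 16, 25, which is consecutive squares n² from n = 2.
Track B is 76, 87, 98, which is adding 11 each time.
Track C is 10, 100, 1000, which is successive powers of 10.
Position 11 → track B, term 4 = 109.
Term 12 comes from track C (its 4th entry): 10000.

109, 10000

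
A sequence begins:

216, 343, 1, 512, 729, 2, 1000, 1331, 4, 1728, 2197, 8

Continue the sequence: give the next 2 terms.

2744, 3375

Reading positions in blocks of 3 reveals the pattern AAB — 2 tracks woven together.
Track A is 216, 343, 512, 729, 1000, 1331, 1728, 2197, which is the cubes 6³, 7³, 8³, ….
Track B is 1, 2, 4, 8, which is geometric with ratio 2.
Position 13 falls in track A as its term 9, giving 2744.
Position 14 falls in track A as its term 10, giving 3375.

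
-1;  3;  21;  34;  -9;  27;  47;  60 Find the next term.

-81

The slot pattern repeats as AABB (period 4), so there are 2 interleaved tracks.
Stream A: -1, 3, -9, 27 — a geometric progression (common ratio -3).
Stream B: 21, 34, 47, 60 — linear: a_n = 8 + 13·n.
Position 9 falls in stream A as its term 5, giving -81.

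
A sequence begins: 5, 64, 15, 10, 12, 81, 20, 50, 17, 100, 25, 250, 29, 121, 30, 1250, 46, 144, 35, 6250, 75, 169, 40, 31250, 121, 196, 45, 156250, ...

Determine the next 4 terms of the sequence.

Split by position mod 4 into 4 tracks.
Track A is 5, 12, 17, 29, 46, 75, 121, which is a Fibonacci-like recurrence a_n = a_{n-1} + a_{n-2}.
Track B is 64, 81, 100, 121, 144, 169, 196, which is consecutive squares n² from n = 8.
Track C is 15, 20, 25, 30, 35, 40, 45, which is linear: a_n = 10 + 5·n.
Track D is 10, 50, 250, 1250, 6250, 31250, 156250, which is multiplying by 5 each time.
Position 29 → track A, term 8 = 196.
Position 30 falls in track B as its term 8, giving 225.
Term 31 comes from track C (its 8th entry): 50.
Position 32 → track D, term 8 = 781250.

196, 225, 50, 781250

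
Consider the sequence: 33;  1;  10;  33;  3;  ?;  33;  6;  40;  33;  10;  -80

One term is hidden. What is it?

-20

Read the sequence 3 terms at a time; column i is its own pattern.
Track A = 33, 33, 33, 33: constant 33.
Track B = 1, 3, 6, 10: triangular numbers starting at T_1.
Track C = 10, ?, 40, -80: geometric, ×-2 each step.
The gap is track C's term 2; the rule gives -20.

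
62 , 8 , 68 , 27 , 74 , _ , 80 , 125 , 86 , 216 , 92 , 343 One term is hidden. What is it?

64

The terms cycle through 2 interleaved subsequences.
Stream A is 62, 68, 74, 80, 86, 92, which is adding 6 each time.
Stream B is 8, 27, ?, 125, 216, 343, which is perfect cubes starting at 2³.
So the missing entry in stream B is 64.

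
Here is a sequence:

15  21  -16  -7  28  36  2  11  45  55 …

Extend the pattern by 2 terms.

The slot pattern repeats as AABB (period 4), so there are 2 interleaved tracks.
Stream A: 15, 21, 28, 36, 45, 55 (triangular numbers starting at T_5).
Stream B: -16, -7, 2, 11 (linear: a_n = -25 + 9·n).
The 11th slot belongs to stream B; its 5th term is 20.
Position 12 → stream B, term 6 = 29.

20, 29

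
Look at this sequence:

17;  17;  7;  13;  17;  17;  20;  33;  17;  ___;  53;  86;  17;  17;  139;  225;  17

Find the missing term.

Reading positions in blocks of 4 reveals the pattern AABB — 2 tracks woven together.
Track A: 17, 17, 17, 17, 17, ?, 17, 17, 17 (the constant sequence 17).
Track B: 7, 13, 20, 33, 53, 86, 139, 225 (each term equals the sum of the previous two).
Filling track A at index 6 by its rule yields 17.

17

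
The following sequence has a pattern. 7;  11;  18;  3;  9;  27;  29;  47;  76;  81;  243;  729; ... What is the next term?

The slot pattern repeats as AAABBB (period 6), so there are 2 interleaved tracks.
Stream A: 7, 11, 18, 29, 47, 76 — each term equals the sum of the previous two.
Stream B: 3, 9, 27, 81, 243, 729 — successive powers of 3.
Term 13 comes from stream A (its 7th entry): 123.

123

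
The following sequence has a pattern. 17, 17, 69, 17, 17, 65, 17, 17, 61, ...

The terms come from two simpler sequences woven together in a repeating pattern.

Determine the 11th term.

Reading positions in blocks of 3 reveals the pattern AAB — 2 tracks woven together.
Track A = 17, 17, 17, 17, 17, 17: constant 17.
Track B = 69, 65, 61: arithmetic with common difference −4.
Position 11 falls in track A as its term 8, giving 17.

17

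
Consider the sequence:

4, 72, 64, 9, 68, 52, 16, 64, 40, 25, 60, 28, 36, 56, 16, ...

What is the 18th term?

4

Split by position mod 3 into 3 tracks.
Stream A is 4, 9, 16, 25, 36, which is the squares 2², 3², 4², ….
Stream B is 72, 68, 64, 60, 56, which is arithmetic with common difference −4.
Stream C is 64, 52, 40, 28, 16, which is arithmetic, step −12.
Position 18 falls in stream C as its term 6, giving 4.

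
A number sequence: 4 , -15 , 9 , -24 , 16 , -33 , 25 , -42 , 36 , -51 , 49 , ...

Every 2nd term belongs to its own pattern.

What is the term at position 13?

Positions 1, 3, 5, … form one subsequence and positions 2, 4, 6, … form another.
Stream A: 4, 9, 16, 25, 36, 49 — consecutive squares n² from n = 2.
Stream B: -15, -24, -33, -42, -51 — arithmetic with common difference −9.
Term 13 comes from stream A (its 7th entry): 64.

64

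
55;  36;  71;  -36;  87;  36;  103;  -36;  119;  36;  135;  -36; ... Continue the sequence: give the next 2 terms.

151, 36

Positions 1, 3, 5, … form one subsequence and positions 2, 4, 6, … form another.
Stream A: 55, 71, 87, 103, 119, 135 — linear: a_n = 39 + 16·n.
Stream B: 36, -36, 36, -36, 36, -36 — alternating ±36.
Position 13 falls in stream A as its term 7, giving 151.
Position 14 → stream B, term 7 = 36.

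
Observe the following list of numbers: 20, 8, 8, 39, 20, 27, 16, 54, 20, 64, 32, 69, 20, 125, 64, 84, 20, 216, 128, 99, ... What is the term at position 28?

Split by position mod 4: positions 1, 5, 9, … form one track, and each other residue class forms its own.
Subsequence A: 20, 20, 20, 20, 20 (constant 20).
Subsequence B: 8, 27, 64, 125, 216 (the cubes 2³, 3³, 4³, …).
Subsequence C: 8, 16, 32, 64, 128 (powers of 2).
Subsequence D: 39, 54, 69, 84, 99 (linear: a_n = 24 + 15·n).
Position 28 falls in subsequence D as its term 7, giving 129.

129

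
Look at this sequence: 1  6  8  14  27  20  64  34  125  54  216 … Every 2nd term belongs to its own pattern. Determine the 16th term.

230

Odd-indexed and even-indexed terms follow separate rules.
Subsequence A = 1, 8, 27, 64, 125, 216: the cubes 1³, 2³, 3³, ….
Subsequence B = 6, 14, 20, 34, 54: a Fibonacci-like recurrence a_n = a_{n-1} + a_{n-2}.
Position 16 → subsequence B, term 8 = 230.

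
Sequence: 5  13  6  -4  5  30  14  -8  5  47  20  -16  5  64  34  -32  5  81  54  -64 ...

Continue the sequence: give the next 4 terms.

Read the sequence 4 terms at a time; column i is its own pattern.
Subsequence A = 5, 5, 5, 5, 5: always 5.
Subsequence B = 13, 30, 47, 64, 81: arithmetic, step +17.
Subsequence C = 6, 14, 20, 34, 54: Fibonacci-style (each term is the sum of the two before it).
Subsequence D = -4, -8, -16, -32, -64: a geometric progression (common ratio 2).
Position 21 falls in subsequence A as its term 6, giving 5.
Position 22 falls in subsequence B as its term 6, giving 98.
Position 23 falls in subsequence C as its term 6, giving 88.
Position 24 falls in subsequence D as its term 6, giving -128.

5, 98, 88, -128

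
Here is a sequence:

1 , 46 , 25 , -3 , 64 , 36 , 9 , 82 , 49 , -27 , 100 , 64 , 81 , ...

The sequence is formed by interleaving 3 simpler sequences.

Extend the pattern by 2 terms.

118, 81

Read the sequence 3 terms at a time; column i is its own pattern.
Stream A: 1, -3, 9, -27, 81. Geometric, ×-3 each step.
Stream B: 46, 64, 82, 100. Adding 18 each time.
Stream C: 25, 36, 49, 64. Perfect squares starting at 5².
Position 14 → stream B, term 5 = 118.
The 15th slot belongs to stream C; its 5th term is 81.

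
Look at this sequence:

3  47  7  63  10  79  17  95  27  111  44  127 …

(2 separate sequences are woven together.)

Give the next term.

71

Positions 1, 3, 5, … form one subsequence and positions 2, 4, 6, … form another.
Track A: 3, 7, 10, 17, 27, 44 (each term equals the sum of the previous two).
Track B: 47, 63, 79, 95, 111, 127 (linear: a_n = 31 + 16·n).
Position 13 falls in track A as its term 7, giving 71.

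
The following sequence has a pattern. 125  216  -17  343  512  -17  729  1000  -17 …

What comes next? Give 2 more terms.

Reading positions in blocks of 3 reveals the pattern AAB — 2 tracks woven together.
Subsequence A: 125, 216, 343, 512, 729, 1000 (the cubes 5³, 6³, 7³, …).
Subsequence B: -17, -17, -17 (constant -17).
Position 10 falls in subsequence A as its term 7, giving 1331.
Position 11 falls in subsequence A as its term 8, giving 1728.

1331, 1728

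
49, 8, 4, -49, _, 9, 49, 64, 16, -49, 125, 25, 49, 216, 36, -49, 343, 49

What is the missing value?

27

The terms cycle through 3 interleaved subsequences.
Stream A is 49, -49, 49, -49, 49, -49, which is the oscillation 49·(−1)^(n+1).
Stream B is 8, ?, 64, 125, 216, 343, which is the cubes 2³, 3³, 4³, ….
Stream C is 4, 9, 16, 25, 36, 49, which is consecutive squares n² from n = 2.
Stream B's pattern makes the blank 27.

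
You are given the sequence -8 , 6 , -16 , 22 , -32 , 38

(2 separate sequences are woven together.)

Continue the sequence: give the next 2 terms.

-64, 54

The terms cycle through 2 interleaved subsequences.
Stream A: -8, -16, -32. A geometric progression (common ratio 2).
Stream B: 6, 22, 38. Arithmetic, step +16.
Term 7 comes from stream A (its 4th entry): -64.
The 8th slot belongs to stream B; its 4th term is 54.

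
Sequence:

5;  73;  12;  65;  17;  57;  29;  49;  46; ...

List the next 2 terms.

41, 75

Odd-indexed and even-indexed terms follow separate rules.
Subsequence A is 5, 12, 17, 29, 46, which is each term equals the sum of the previous two.
Subsequence B is 73, 65, 57, 49, which is linear: a_n = 81 − 8·n.
The 10th slot belongs to subsequence B; its 5th term is 41.
Position 11 falls in subsequence A as its term 6, giving 75.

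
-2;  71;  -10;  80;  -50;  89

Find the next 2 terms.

Positions 1, 3, 5, … form one subsequence and positions 2, 4, 6, … form another.
Track A is -2, -10, -50, which is multiplying by 5 each time.
Track B is 71, 80, 89, which is arithmetic with common difference +9.
Position 7 falls in track A as its term 4, giving -250.
The 8th slot belongs to track B; its 4th term is 98.

-250, 98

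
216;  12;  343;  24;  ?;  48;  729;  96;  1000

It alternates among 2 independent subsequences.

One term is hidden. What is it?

Odd-indexed and even-indexed terms follow separate rules.
Stream A: 216, 343, ?, 729, 1000 — consecutive cubes n³ from n = 6.
Stream B: 12, 24, 48, 96 — multiplying by 2 each time.
So the missing entry in stream A is 512.

512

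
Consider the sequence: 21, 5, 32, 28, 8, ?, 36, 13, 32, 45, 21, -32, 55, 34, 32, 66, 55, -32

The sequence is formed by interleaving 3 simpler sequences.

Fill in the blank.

Read the sequence 3 terms at a time; column i is its own pattern.
Track A = 21, 28, 36, 45, 55, 66: triangular numbers n(n+1)/2 for n = 6, 7, ….
Track B = 5, 8, 13, 21, 34, 55: a Fibonacci-like recurrence a_n = a_{n-1} + a_{n-2}.
Track C = 32, ?, 32, -32, 32, -32: alternating ±32.
So the missing entry in track C is -32.

-32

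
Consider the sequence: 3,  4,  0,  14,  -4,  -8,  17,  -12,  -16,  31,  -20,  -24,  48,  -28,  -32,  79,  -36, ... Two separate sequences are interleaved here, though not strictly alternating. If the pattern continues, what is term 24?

Reading positions in blocks of 3 reveals the pattern ABB — 2 tracks woven together.
Track A: 3, 14, 17, 31, 48, 79 — Fibonacci-style (each term is the sum of the two before it).
Track B: 4, 0, -4, -8, -12, -16, -20, -24, -28, -32, -36 — subtracting 4 each time.
Position 24 falls in track B as its term 16, giving -56.

-56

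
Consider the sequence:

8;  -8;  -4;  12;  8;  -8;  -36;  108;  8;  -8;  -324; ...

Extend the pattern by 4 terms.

Reading positions in blocks of 4 reveals the pattern AABB — 2 tracks woven together.
Track A: 8, -8, 8, -8, 8, -8 — the oscillation 8·(−1)^(n+1).
Track B: -4, 12, -36, 108, -324 — geometric with ratio -3.
The 12th slot belongs to track B; its 6th term is 972.
Position 13 → track A, term 7 = 8.
Term 14 comes from track A (its 8th entry): -8.
Position 15 → track B, term 7 = -2916.

972, 8, -8, -2916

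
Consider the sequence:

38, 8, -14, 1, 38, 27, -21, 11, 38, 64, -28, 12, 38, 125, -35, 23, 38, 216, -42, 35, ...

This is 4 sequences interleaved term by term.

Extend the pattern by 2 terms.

Split by position mod 4 into 4 tracks.
Subsequence A: 38, 38, 38, 38, 38 — constant 38.
Subsequence B: 8, 27, 64, 125, 216 — the cubes 2³, 3³, 4³, ….
Subsequence C: -14, -21, -28, -35, -42 — arithmetic, step −7.
Subsequence D: 1, 11, 12, 23, 35 — a Fibonacci-like recurrence a_n = a_{n-1} + a_{n-2}.
Position 21 falls in subsequence A as its term 6, giving 38.
The 22nd slot belongs to subsequence B; its 6th term is 343.

38, 343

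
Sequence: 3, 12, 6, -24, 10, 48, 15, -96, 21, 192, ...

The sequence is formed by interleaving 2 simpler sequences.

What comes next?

28

Split by position mod 2 into 2 tracks.
Track A = 3, 6, 10, 15, 21: the triangular numbers T_2, T_3, ….
Track B = 12, -24, 48, -96, 192: geometric, ×-2 each step.
Term 11 comes from track A (its 6th entry): 28.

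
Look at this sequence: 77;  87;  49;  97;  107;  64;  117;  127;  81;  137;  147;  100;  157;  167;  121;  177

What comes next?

187

Reading positions in blocks of 3 reveals the pattern AAB — 2 tracks woven together.
Stream A: 77, 87, 97, 107, 117, 127, 137, 147, 157, 167, 177. Arithmetic, step +10.
Stream B: 49, 64, 81, 100, 121. Perfect squares starting at 7².
Term 17 comes from stream A (its 12th entry): 187.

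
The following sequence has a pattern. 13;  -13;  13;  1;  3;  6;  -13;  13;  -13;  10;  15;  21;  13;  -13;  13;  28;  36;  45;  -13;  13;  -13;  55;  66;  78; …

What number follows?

Positions follow the repeating pattern AAABBB; grouping by letter gives 2 tracks.
Track A is 13, -13, 13, -13, 13, -13, 13, -13, 13, -13, 13, -13, which is alternating ±13.
Track B is 1, 3, 6, 10, 15, 21, 28, 36, 45, 55, 66, 78, which is triangular numbers n(n+1)/2 for n = 1, 2, ….
Position 25 → track A, term 13 = 13.

13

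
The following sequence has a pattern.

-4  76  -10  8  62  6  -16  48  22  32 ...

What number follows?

Read the sequence 3 terms at a time; column i is its own pattern.
Track A = -4, 8, -16, 32: geometric, ×-2 each step.
Track B = 76, 62, 48: subtracting 14 each time.
Track C = -10, 6, 22: adding 16 each time.
Term 11 comes from track B (its 4th entry): 34.

34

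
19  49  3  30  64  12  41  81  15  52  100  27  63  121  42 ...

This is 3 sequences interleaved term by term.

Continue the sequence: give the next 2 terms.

Split by position mod 3: positions 1, 4, 7, … form one track, and each other residue class forms its own.
Track A is 19, 30, 41, 52, 63, which is linear: a_n = 8 + 11·n.
Track B is 49, 64, 81, 100, 121, which is perfect squares starting at 7².
Track C is 3, 12, 15, 27, 42, which is each term equals the sum of the previous two.
Position 16 → track A, term 6 = 74.
Position 17 falls in track B as its term 6, giving 144.

74, 144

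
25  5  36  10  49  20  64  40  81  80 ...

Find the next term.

The terms cycle through 2 interleaved subsequences.
Track A is 25, 36, 49, 64, 81, which is perfect squares starting at 5².
Track B is 5, 10, 20, 40, 80, which is a geometric progression (common ratio 2).
The 11th slot belongs to track A; its 6th term is 100.

100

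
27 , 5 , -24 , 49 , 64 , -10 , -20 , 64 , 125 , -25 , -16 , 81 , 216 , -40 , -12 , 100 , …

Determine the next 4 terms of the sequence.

Taking every 4th term gives 4 separate tracks.
Track A: 27, 64, 125, 216 (consecutive cubes n³ from n = 3).
Track B: 5, -10, -25, -40 (linear: a_n = 20 − 15·n).
Track C: -24, -20, -16, -12 (linear: a_n = -28 + 4·n).
Track D: 49, 64, 81, 100 (the squares 7², 8², 9², …).
The 17th slot belongs to track A; its 5th term is 343.
Position 18 falls in track B as its term 5, giving -55.
Position 19 falls in track C as its term 5, giving -8.
The 20th slot belongs to track D; its 5th term is 121.

343, -55, -8, 121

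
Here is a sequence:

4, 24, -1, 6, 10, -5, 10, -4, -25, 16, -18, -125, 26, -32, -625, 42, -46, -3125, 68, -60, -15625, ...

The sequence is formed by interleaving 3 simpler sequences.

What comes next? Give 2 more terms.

110, -74

Taking every 3rd term gives 3 separate tracks.
Track A: 4, 6, 10, 16, 26, 42, 68. A Fibonacci-like recurrence a_n = a_{n-1} + a_{n-2}.
Track B: 24, 10, -4, -18, -32, -46, -60. Linear: a_n = 38 − 14·n.
Track C: -1, -5, -25, -125, -625, -3125, -15625. Geometric with ratio 5.
Position 22 → track A, term 8 = 110.
Term 23 comes from track B (its 8th entry): -74.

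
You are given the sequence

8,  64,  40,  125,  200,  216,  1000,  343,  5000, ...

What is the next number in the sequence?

Odd-indexed and even-indexed terms follow separate rules.
Track A: 8, 40, 200, 1000, 5000 — a geometric progression (common ratio 5).
Track B: 64, 125, 216, 343 — the cubes 4³, 5³, 6³, ….
Term 10 comes from track B (its 5th entry): 512.

512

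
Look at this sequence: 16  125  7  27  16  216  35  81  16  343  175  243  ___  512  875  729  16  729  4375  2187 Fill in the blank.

Split by position mod 4: positions 1, 5, 9, … form one track, and each other residue class forms its own.
Track A = 16, 16, 16, ?, 16: constant 16.
Track B = 125, 216, 343, 512, 729: consecutive cubes n³ from n = 5.
Track C = 7, 35, 175, 875, 4375: a geometric progression (common ratio 5).
Track D = 27, 81, 243, 729, 2187: successive powers of 3.
Filling track A at index 4 by its rule yields 16.

16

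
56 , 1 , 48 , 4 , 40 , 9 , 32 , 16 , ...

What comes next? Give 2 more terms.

Split by position mod 2 into 2 tracks.
Subsequence A: 56, 48, 40, 32 (arithmetic, step −8).
Subsequence B: 1, 4, 9, 16 (consecutive squares n² from n = 1).
The 9th slot belongs to subsequence A; its 5th term is 24.
Term 10 comes from subsequence B (its 5th entry): 25.

24, 25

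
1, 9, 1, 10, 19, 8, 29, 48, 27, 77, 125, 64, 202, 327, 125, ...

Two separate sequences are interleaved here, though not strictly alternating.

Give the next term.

529

Positions follow the repeating pattern AAB; grouping by letter gives 2 tracks.
Track A = 1, 9, 10, 19, 29, 48, 77, 125, 202, 327: each term equals the sum of the previous two.
Track B = 1, 8, 27, 64, 125: consecutive cubes n³ from n = 1.
Term 16 comes from track A (its 11th entry): 529.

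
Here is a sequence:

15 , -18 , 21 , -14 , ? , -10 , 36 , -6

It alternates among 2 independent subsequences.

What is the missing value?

Odd-indexed and even-indexed terms follow separate rules.
Track A = 15, 21, ?, 36: triangular numbers starting at T_5.
Track B = -18, -14, -10, -6: adding 4 each time.
Track A's pattern makes the blank 28.

28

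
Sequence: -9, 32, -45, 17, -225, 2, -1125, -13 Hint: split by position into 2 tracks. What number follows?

The terms cycle through 2 interleaved subsequences.
Stream A = -9, -45, -225, -1125: geometric with ratio 5.
Stream B = 32, 17, 2, -13: subtracting 15 each time.
The 9th slot belongs to stream A; its 5th term is -5625.

-5625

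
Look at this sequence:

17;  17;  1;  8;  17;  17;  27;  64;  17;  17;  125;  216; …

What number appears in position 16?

512

Reading positions in blocks of 4 reveals the pattern AABB — 2 tracks woven together.
Track A: 17, 17, 17, 17, 17, 17. Always 17.
Track B: 1, 8, 27, 64, 125, 216. The cubes 1³, 2³, 3³, ….
Term 16 comes from track B (its 8th entry): 512.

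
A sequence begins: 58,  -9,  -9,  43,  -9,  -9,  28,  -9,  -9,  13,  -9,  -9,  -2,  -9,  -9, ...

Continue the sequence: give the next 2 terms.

-17, -9

Positions follow the repeating pattern ABB; grouping by letter gives 2 tracks.
Track A = 58, 43, 28, 13, -2: arithmetic, step −15.
Track B = -9, -9, -9, -9, -9, -9, -9, -9, -9, -9: always -9.
Term 16 comes from track A (its 6th entry): -17.
The 17th slot belongs to track B; its 11th term is -9.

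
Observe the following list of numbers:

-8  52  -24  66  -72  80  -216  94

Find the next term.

-648

Positions 1, 3, 5, … form one subsequence and positions 2, 4, 6, … form another.
Track A = -8, -24, -72, -216: multiplying by 3 each time.
Track B = 52, 66, 80, 94: arithmetic, step +14.
Position 9 → track A, term 5 = -648.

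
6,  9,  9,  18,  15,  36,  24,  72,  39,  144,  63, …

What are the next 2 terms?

288, 102

Odd-indexed and even-indexed terms follow separate rules.
Track A is 6, 9, 15, 24, 39, 63, which is Fibonacci-style (each term is the sum of the two before it).
Track B is 9, 18, 36, 72, 144, which is a geometric progression (common ratio 2).
The 12th slot belongs to track B; its 6th term is 288.
The 13th slot belongs to track A; its 7th term is 102.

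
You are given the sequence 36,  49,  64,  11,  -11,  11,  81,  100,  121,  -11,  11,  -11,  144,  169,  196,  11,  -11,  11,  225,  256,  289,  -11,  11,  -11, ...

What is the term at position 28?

11

The slot pattern repeats as AAABBB (period 6), so there are 2 interleaved tracks.
Stream A: 36, 49, 64, 81, 100, 121, 144, 169, 196, 225, 256, 289 (consecutive squares n² from n = 6).
Stream B: 11, -11, 11, -11, 11, -11, 11, -11, 11, -11, 11, -11 (oscillating between 11 and -11).
The 28th slot belongs to stream B; its 13th term is 11.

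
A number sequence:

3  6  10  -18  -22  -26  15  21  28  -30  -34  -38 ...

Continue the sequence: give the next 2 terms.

Reading positions in blocks of 6 reveals the pattern AAABBB — 2 tracks woven together.
Subsequence A = 3, 6, 10, 15, 21, 28: triangular numbers starting at T_2.
Subsequence B = -18, -22, -26, -30, -34, -38: subtracting 4 each time.
Term 13 comes from subsequence A (its 7th entry): 36.
The 14th slot belongs to subsequence A; its 8th term is 45.

36, 45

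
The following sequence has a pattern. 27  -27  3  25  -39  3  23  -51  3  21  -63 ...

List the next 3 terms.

3, 19, -75

Split by position mod 3 into 3 tracks.
Stream A: 27, 25, 23, 21 — subtracting 2 each time.
Stream B: -27, -39, -51, -63 — linear: a_n = -15 − 12·n.
Stream C: 3, 3, 3 — constant 3.
Position 12 falls in stream C as its term 4, giving 3.
Term 13 comes from stream A (its 5th entry): 19.
The 14th slot belongs to stream B; its 5th term is -75.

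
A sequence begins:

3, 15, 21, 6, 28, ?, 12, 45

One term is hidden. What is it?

36

Positions follow the repeating pattern ABB; grouping by letter gives 2 tracks.
Stream A: 3, 6, 12. Multiplying by 2 each time.
Stream B: 15, 21, 28, ?, 45. Triangular numbers starting at T_5.
The gap is stream B's term 4; the rule gives 36.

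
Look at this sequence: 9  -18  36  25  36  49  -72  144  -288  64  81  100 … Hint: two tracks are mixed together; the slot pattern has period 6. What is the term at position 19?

Positions follow the repeating pattern AAABBB; grouping by letter gives 2 tracks.
Subsequence A: 9, -18, 36, -72, 144, -288 — multiplying by -2 each time.
Subsequence B: 25, 36, 49, 64, 81, 100 — the squares 5², 6², 7², ….
Position 19 falls in subsequence A as its term 10, giving -4608.

-4608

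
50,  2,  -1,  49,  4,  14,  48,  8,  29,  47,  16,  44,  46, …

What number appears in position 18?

74

The terms cycle through 3 interleaved subsequences.
Track A: 50, 49, 48, 47, 46. Arithmetic with common difference −1.
Track B: 2, 4, 8, 16. Powers 2^1, 2^2, 2^3, ….
Track C: -1, 14, 29, 44. Arithmetic, step +15.
Term 18 comes from track C (its 6th entry): 74.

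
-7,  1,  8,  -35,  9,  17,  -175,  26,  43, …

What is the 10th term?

Reading positions in blocks of 3 reveals the pattern ABB — 2 tracks woven together.
Subsequence A is -7, -35, -175, which is geometric, ×5 each step.
Subsequence B is 1, 8, 9, 17, 26, 43, which is each term equals the sum of the previous two.
Position 10 falls in subsequence A as its term 4, giving -875.

-875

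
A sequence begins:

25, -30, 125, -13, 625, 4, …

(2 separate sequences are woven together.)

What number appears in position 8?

21

Odd-indexed and even-indexed terms follow separate rules.
Stream A: 25, 125, 625 — powers of 5.
Stream B: -30, -13, 4 — adding 17 each time.
Position 8 falls in stream B as its term 4, giving 21.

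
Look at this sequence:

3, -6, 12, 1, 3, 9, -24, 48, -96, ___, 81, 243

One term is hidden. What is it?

Positions follow the repeating pattern AAABBB; grouping by letter gives 2 tracks.
Track A: 3, -6, 12, -24, 48, -96 — geometric, ×-2 each step.
Track B: 1, 3, 9, ?, 81, 243 — powers 3^0, 3^1, 3^2, ….
Track B's pattern makes the blank 27.

27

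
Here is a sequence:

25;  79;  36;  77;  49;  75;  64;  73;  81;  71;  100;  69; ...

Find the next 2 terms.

Odd-indexed and even-indexed terms follow separate rules.
Track A: 25, 36, 49, 64, 81, 100. Consecutive squares n² from n = 5.
Track B: 79, 77, 75, 73, 71, 69. Subtracting 2 each time.
Position 13 falls in track A as its term 7, giving 121.
The 14th slot belongs to track B; its 7th term is 67.

121, 67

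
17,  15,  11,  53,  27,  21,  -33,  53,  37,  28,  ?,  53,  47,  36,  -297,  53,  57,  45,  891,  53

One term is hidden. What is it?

99

Taking every 4th term gives 4 separate tracks.
Subsequence A: 17, 27, 37, 47, 57. Linear: a_n = 7 + 10·n.
Subsequence B: 15, 21, 28, 36, 45. Triangular numbers n(n+1)/2 for n = 5, 6, ….
Subsequence C: 11, -33, ?, -297, 891. Geometric with ratio -3.
Subsequence D: 53, 53, 53, 53, 53. The constant sequence 53.
Subsequence C's pattern makes the blank 99.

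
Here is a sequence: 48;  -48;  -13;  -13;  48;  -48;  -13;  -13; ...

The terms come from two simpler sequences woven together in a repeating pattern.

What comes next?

48

Reading positions in blocks of 4 reveals the pattern AABB — 2 tracks woven together.
Stream A is 48, -48, 48, -48, which is the oscillation 48·(−1)^(n+1).
Stream B is -13, -13, -13, -13, which is the constant sequence -13.
The 9th slot belongs to stream A; its 5th term is 48.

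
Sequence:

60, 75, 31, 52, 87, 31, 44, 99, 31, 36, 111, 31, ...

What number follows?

28

Read the sequence 3 terms at a time; column i is its own pattern.
Stream A: 60, 52, 44, 36 (subtracting 8 each time).
Stream B: 75, 87, 99, 111 (linear: a_n = 63 + 12·n).
Stream C: 31, 31, 31, 31 (always 31).
The 13th slot belongs to stream A; its 5th term is 28.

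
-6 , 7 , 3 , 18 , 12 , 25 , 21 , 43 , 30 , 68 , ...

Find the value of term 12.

The terms cycle through 2 interleaved subsequences.
Track A: -6, 3, 12, 21, 30 — arithmetic, step +9.
Track B: 7, 18, 25, 43, 68 — a Fibonacci-like recurrence a_n = a_{n-1} + a_{n-2}.
Position 12 falls in track B as its term 6, giving 111.

111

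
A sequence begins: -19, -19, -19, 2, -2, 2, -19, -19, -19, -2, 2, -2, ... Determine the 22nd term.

-2

The slot pattern repeats as AAABBB (period 6), so there are 2 interleaved tracks.
Track A: -19, -19, -19, -19, -19, -19 — the constant sequence -19.
Track B: 2, -2, 2, -2, 2, -2 — oscillating between 2 and -2.
Position 22 → track B, term 10 = -2.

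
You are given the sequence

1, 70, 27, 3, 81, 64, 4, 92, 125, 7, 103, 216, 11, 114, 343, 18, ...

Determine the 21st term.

Taking every 3rd term gives 3 separate tracks.
Subsequence A: 1, 3, 4, 7, 11, 18. Fibonacci-style (each term is the sum of the two before it).
Subsequence B: 70, 81, 92, 103, 114. Arithmetic, step +11.
Subsequence C: 27, 64, 125, 216, 343. Consecutive cubes n³ from n = 3.
The 21st slot belongs to subsequence C; its 7th term is 729.

729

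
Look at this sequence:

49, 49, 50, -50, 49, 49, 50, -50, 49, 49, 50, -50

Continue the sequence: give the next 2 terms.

49, 49

The slot pattern repeats as AABB (period 4), so there are 2 interleaved tracks.
Subsequence A is 49, 49, 49, 49, 49, 49, which is always 49.
Subsequence B is 50, -50, 50, -50, 50, -50, which is alternating ±50.
Position 13 → subsequence A, term 7 = 49.
The 14th slot belongs to subsequence A; its 8th term is 49.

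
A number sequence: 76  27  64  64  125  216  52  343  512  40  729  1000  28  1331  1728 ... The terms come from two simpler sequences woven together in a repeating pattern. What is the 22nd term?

The slot pattern repeats as ABB (period 3), so there are 2 interleaved tracks.
Track A: 76, 64, 52, 40, 28 (arithmetic with common difference −12).
Track B: 27, 64, 125, 216, 343, 512, 729, 1000, 1331, 1728 (the cubes 3³, 4³, 5³, …).
Position 22 falls in track A as its term 8, giving -8.

-8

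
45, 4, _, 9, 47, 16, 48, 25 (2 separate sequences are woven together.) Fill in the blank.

Taking every 2nd term gives 2 separate tracks.
Track A is 45, ?, 47, 48, which is adding 1 each time.
Track B is 4, 9, 16, 25, which is perfect squares starting at 2².
So the missing entry in track A is 46.

46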